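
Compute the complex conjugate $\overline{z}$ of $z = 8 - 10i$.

If z = a + bi, then conjugate(z) = a - bi
conjugate(8 - 10i) = 8 + 10i


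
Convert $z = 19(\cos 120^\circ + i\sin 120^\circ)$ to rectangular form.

a = r cos θ = 19 * -1/2 = -19/2
b = r sin θ = 19 * sqrt(3)/2 = 19*sqrt(3)/2
z = -19/2 + (19*sqrt(3)/2)i


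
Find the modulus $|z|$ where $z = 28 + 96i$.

|z| = sqrt(a^2 + b^2) = sqrt(28^2 + 96^2) = sqrt(10000) = 100


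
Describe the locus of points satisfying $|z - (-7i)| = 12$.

|z - z0| = r describes a circle centered at z0 with radius r
Here z0 = -7i and r = 12
Locus: Circle centered at (0, -7) with radius 12


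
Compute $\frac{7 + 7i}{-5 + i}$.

Multiply numerator and denominator by conjugate (-5 - i):
= (7 + 7i)(-5 - i) / ((-5)^2 + 1^2)
= (-28 - 42i) / 26
Divide through by 2: (-14 - 21i) / 13
= -14/13 - (21/13)i


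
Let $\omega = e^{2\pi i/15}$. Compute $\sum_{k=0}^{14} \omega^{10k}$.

Let ζ = ω^10 = e^(2πi·10/15). Since 15 ∤ 10, ζ ≠ 1.
Sum = Σ_{k=0}^{14} ζ^k = (ζ^15 - 1)/(ζ - 1) = (ω^{10·15} - 1)/(ζ - 1) = (1 - 1)/(ζ - 1) = 0


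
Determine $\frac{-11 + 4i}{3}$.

Divisor is real, so divide each part by 3:
= -11/3 + (4/3)i


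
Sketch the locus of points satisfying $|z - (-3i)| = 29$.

|z - z0| = r describes a circle centered at z0 with radius r
Here z0 = -3i and r = 29
Locus: Circle centered at (0, -3) with radius 29


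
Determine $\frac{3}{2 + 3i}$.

Multiply numerator and denominator by conjugate (2 - 3i):
= (3)(2 - 3i) / (2^2 + 3^2)
= (6 - 9i) / 13
= 6/13 - (9/13)i


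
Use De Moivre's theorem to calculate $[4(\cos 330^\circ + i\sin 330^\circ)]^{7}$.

By De Moivre: z^n = r^n(cos(nθ) + i sin(nθ))
= 4^7(cos(7*330°) + i sin(7*330°))
= 16384(cos 150° + i sin 150°)
= -8192*sqrt(3) + 8192i


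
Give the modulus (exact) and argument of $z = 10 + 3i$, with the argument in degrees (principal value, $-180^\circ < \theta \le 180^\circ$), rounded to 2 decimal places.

|z| = sqrt(10^2 + 3^2) = sqrt(109)
arg(z) = arctan(b/a) = arctan(3/10) (quadrant-adjusted) = 16.70°


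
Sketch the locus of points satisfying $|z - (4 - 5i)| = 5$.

|z - z0| = r describes a circle centered at z0 with radius r
Here z0 = 4 - 5i and r = 5
Locus: Circle centered at (4, -5) with radius 5


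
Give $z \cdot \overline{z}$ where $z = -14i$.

z * conjugate(z) = |z|^2 = a^2 + b^2
= 0^2 + (-14)^2 = 196


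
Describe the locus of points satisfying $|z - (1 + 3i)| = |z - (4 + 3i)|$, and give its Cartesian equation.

|z - z1| = |z - z2| means z is equidistant from z1 and z2,
i.e. the perpendicular bisector of the segment from (1, 3) to (4, 3) (midpoint (5/2, 3)).
With z = x + yi, square both sides:
(x - 1)^2 + (y - 3)^2 = (x - 4)^2 + (y - 3)^2
The x^2 and y^2 terms cancel: 6x + 0y = 25 - 10 = 15
Simplify: x = 5/2
Locus: Perpendicular bisector of the segment from (1, 3) to (4, 3): the line x = 5/2


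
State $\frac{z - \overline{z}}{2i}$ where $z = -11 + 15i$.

z - conjugate(z) = 2bi
(z - conjugate(z))/(2i) = 2bi/(2i) = b = 15


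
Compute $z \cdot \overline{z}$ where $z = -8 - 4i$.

z * conjugate(z) = |z|^2 = a^2 + b^2
= (-8)^2 + (-4)^2 = 80


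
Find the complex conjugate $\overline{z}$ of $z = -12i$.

If z = a + bi, then conjugate(z) = a - bi
conjugate(-12i) = 12i


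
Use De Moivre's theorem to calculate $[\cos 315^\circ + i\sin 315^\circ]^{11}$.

By De Moivre: z^n = r^n(cos(nθ) + i sin(nθ))
= 1^11(cos(11*315°) + i sin(11*315°))
= 1(cos 225° + i sin 225°)
= -sqrt(2)/2 - (sqrt(2)/2)i


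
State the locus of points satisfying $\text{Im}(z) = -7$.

Im(z) = y where z = x + yi; the equation y = -7 is satisfied by all points with that y-coordinate
Locus: Horizontal line y = -7


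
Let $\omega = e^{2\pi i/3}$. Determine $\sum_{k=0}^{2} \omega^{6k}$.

Since 3 divides 6, ω^6 = (ω^3)^2 = 1^2 = 1, so every term is 1.
Sum = 3 · 1 = 3


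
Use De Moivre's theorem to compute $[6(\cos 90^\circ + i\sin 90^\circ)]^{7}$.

By De Moivre: z^n = r^n(cos(nθ) + i sin(nθ))
= 6^7(cos(7*90°) + i sin(7*90°))
= 279936(cos 270° + i sin 270°)
= -279936i


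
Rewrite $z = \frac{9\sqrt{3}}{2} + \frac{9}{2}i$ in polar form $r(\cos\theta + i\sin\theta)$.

r = |z| = sqrt(a^2 + b^2) = sqrt((9*sqrt(3)/2)^2 + (9/2)^2) = sqrt(243/4 + 81/4) = sqrt(81) = 9
θ = arctan(b/a) = arctan(4.5/7.7942) (quadrant-adjusted) = 30°
z = 9(cos 30° + i sin 30°)


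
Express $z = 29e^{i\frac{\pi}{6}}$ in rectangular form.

a = r cos θ = 29 * sqrt(3)/2 = 29*sqrt(3)/2
b = r sin θ = 29 * 1/2 = 29/2
z = 29*sqrt(3)/2 + (29/2)i


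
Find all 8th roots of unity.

ω_k = e^(2πik/8) = cos(2πk/8) + i sin(2πk/8) for k = 0, 1, ..., 7
Roots: 1, sqrt(2)/2 + (sqrt(2)/2)i, i, -sqrt(2)/2 + (sqrt(2)/2)i, -1, -sqrt(2)/2 - (sqrt(2)/2)i, -i, sqrt(2)/2 - (sqrt(2)/2)i


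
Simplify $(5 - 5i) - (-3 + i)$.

(5 - (-3)) + (-5 - 1)i = 8 - 6i


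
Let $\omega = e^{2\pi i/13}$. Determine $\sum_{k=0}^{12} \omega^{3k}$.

Let ζ = ω^3 = e^(2πi·3/13). Since 13 ∤ 3, ζ ≠ 1.
Sum = Σ_{k=0}^{12} ζ^k = (ζ^13 - 1)/(ζ - 1) = (ω^{3·13} - 1)/(ζ - 1) = (1 - 1)/(ζ - 1) = 0


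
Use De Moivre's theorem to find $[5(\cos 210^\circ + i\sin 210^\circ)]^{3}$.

By De Moivre: z^n = r^n(cos(nθ) + i sin(nθ))
= 5^3(cos(3*210°) + i sin(3*210°))
= 125(cos 270° + i sin 270°)
= -125i


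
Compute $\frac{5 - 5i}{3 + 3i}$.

Multiply numerator and denominator by conjugate (3 - 3i):
= (5 - 5i)(3 - 3i) / (3^2 + 3^2)
= (-30i) / 18
Divide through by 6: (-5i) / 3
= 0 - (5/3)i


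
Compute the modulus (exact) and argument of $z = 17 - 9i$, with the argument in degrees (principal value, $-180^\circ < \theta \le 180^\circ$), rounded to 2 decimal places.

|z| = sqrt(17^2 + (-9)^2) = sqrt(370)
arg(z) = arctan(b/a) = arctan(-9/17) (quadrant-adjusted) = -27.90°


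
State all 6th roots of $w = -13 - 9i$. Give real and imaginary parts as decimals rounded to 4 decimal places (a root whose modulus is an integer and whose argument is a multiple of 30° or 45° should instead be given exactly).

|w| = sqrt(250) ≈ 15.811388, arg(w) ≈ 214.695154°
Root modulus = sqrt(250)^(1/6) ≈ 1.584267
Root arguments: θ_k = (arg(w) + 360°k)/6 for k = 0, 1, ..., 5
Compute each root as (root modulus)(cos θ_k + i sin θ_k) using full-precision intermediates, then round to 4 decimal places.
Roots: 1.2852 + 0.9263i, -0.1596 + 1.5762i, -1.4448 + 0.6499i, -1.2852 - 0.9263i, 0.1596 - 1.5762i, 1.4448 - 0.6499i


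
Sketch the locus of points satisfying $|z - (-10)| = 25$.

|z - z0| = r describes a circle centered at z0 with radius r
Here z0 = -10 and r = 25
Locus: Circle centered at (-10, 0) with radius 25


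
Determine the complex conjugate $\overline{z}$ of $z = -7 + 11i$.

If z = a + bi, then conjugate(z) = a - bi
conjugate(-7 + 11i) = -7 - 11i


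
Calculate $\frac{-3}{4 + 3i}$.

Multiply numerator and denominator by conjugate (4 - 3i):
= (-3)(4 - 3i) / (4^2 + 3^2)
= (-12 + 9i) / 25
= -12/25 + (9/25)i


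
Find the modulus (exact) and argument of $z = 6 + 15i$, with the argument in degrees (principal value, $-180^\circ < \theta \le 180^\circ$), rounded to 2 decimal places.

|z| = sqrt(6^2 + 15^2) = sqrt(261)
arg(z) = arctan(b/a) = arctan(15/6) (quadrant-adjusted) = 68.20°


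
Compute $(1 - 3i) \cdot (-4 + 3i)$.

(a1*a2 - b1*b2) + (a1*b2 + b1*a2)i
= (-4 - (-9)) + (3 + 12)i
= 5 + 15i


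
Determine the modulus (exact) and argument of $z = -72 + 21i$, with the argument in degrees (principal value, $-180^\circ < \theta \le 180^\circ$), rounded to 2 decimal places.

|z| = sqrt((-72)^2 + 21^2) = 75
arg(z) = arctan(b/a) = arctan(21/-72) (quadrant-adjusted) = 163.74°


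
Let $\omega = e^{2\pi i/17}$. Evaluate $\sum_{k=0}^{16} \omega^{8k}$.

Let ζ = ω^8 = e^(2πi·8/17). Since 17 ∤ 8, ζ ≠ 1.
Sum = Σ_{k=0}^{16} ζ^k = (ζ^17 - 1)/(ζ - 1) = (ω^{8·17} - 1)/(ζ - 1) = (1 - 1)/(ζ - 1) = 0


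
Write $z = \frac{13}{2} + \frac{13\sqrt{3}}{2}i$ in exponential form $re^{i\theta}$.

r = |z| = sqrt((13/2)^2 + (13*sqrt(3)/2)^2) = sqrt(169/4 + 507/4) = sqrt(169) = 13
θ = arctan(b/a) = arctan(11.2583/6.5) (quadrant-adjusted) = 60° = π/3
z = 13e^(i*π/3)


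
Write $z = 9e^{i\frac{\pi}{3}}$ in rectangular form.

a = r cos θ = 9 * 1/2 = 9/2
b = r sin θ = 9 * sqrt(3)/2 = 9*sqrt(3)/2
z = 9/2 + (9*sqrt(3)/2)i


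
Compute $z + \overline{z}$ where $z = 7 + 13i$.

z + conjugate(z) = (a + bi) + (a - bi) = 2a
= 2 * 7 = 14


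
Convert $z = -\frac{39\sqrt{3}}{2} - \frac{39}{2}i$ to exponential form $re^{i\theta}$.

r = |z| = sqrt((-39*sqrt(3)/2)^2 + (-39/2)^2) = sqrt(4563/4 + 1521/4) = sqrt(1521) = 39
θ = arctan(b/a) = arctan(-19.5/-33.775) (quadrant-adjusted) = 210° = 7π/6
z = 39e^(i*7π/6)


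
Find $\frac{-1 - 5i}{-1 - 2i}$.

Multiply numerator and denominator by conjugate (-1 + 2i):
= (-1 - 5i)(-1 + 2i) / ((-1)^2 + (-2)^2)
= (11 + 3i) / 5
= 11/5 + (3/5)i


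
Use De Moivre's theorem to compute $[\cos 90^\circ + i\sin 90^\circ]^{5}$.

By De Moivre: z^n = r^n(cos(nθ) + i sin(nθ))
= 1^5(cos(5*90°) + i sin(5*90°))
= 1(cos 90° + i sin 90°)
= i


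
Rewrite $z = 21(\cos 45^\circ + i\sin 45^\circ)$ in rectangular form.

a = r cos θ = 21 * sqrt(2)/2 = 21*sqrt(2)/2
b = r sin θ = 21 * sqrt(2)/2 = 21*sqrt(2)/2
z = 21*sqrt(2)/2 + (21*sqrt(2)/2)i


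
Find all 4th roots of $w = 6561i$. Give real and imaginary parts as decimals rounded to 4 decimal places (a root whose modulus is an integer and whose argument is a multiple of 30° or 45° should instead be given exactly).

|w| = 6561, arg(w) = 90°
Root modulus = 6561^(1/4) = 9
Root arguments: θ_k = (90° + 360°k)/4 for k = 0, 1, ..., 3
Compute each root as (root modulus)(cos θ_k + i sin θ_k) using full-precision intermediates, then round to 4 decimal places.
Roots: 8.3149 + 3.4442i, -3.4442 + 8.3149i, -8.3149 - 3.4442i, 3.4442 - 8.3149i


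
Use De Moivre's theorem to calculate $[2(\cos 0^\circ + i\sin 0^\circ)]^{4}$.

By De Moivre: z^n = r^n(cos(nθ) + i sin(nθ))
= 2^4(cos(4*0°) + i sin(4*0°))
= 16(cos 0° + i sin 0°)
= 16


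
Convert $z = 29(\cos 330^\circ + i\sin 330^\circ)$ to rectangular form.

a = r cos θ = 29 * sqrt(3)/2 = 29*sqrt(3)/2
b = r sin θ = 29 * -1/2 = -29/2
z = 29*sqrt(3)/2 - (29/2)i


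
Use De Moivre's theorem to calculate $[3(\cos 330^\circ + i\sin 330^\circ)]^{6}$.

By De Moivre: z^n = r^n(cos(nθ) + i sin(nθ))
= 3^6(cos(6*330°) + i sin(6*330°))
= 729(cos 180° + i sin 180°)
= -729


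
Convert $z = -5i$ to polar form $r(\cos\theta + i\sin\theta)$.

r = |z| = sqrt(a^2 + b^2) = sqrt((0)^2 + (-5)^2) = sqrt(0 + 25) = sqrt(25) = 5
a = 0 and b < 0, so z lies on the negative imaginary axis: θ = 270°
z = 5(cos 270° + i sin 270°)


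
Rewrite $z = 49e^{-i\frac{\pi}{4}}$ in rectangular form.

a = r cos θ = 49 * sqrt(2)/2 = 49*sqrt(2)/2
b = r sin θ = 49 * -sqrt(2)/2 = -49*sqrt(2)/2
z = 49*sqrt(2)/2 - (49*sqrt(2)/2)i


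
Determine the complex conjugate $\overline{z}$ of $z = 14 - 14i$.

If z = a + bi, then conjugate(z) = a - bi
conjugate(14 - 14i) = 14 + 14i


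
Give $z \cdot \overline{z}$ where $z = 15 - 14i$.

z * conjugate(z) = |z|^2 = a^2 + b^2
= 15^2 + (-14)^2 = 421


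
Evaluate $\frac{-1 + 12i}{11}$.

Divisor is real, so divide each part by 11:
= -1/11 + (12/11)i


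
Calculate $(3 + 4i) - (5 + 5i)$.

(3 - 5) + (4 - 5)i = -2 - i


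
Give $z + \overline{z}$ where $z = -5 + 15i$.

z + conjugate(z) = (a + bi) + (a - bi) = 2a
= 2 * (-5) = -10


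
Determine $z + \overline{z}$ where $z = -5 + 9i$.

z + conjugate(z) = (a + bi) + (a - bi) = 2a
= 2 * (-5) = -10


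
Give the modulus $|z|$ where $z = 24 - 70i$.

|z| = sqrt(a^2 + b^2) = sqrt(24^2 + (-70)^2) = sqrt(5476) = 74


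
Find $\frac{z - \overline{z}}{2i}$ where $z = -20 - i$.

z - conjugate(z) = 2bi
(z - conjugate(z))/(2i) = 2bi/(2i) = b = -1


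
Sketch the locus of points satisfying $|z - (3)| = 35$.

|z - z0| = r describes a circle centered at z0 with radius r
Here z0 = 3 and r = 35
Locus: Circle centered at (3, 0) with radius 35


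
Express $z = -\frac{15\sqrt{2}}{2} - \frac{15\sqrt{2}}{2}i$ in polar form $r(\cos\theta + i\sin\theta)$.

r = |z| = sqrt(a^2 + b^2) = sqrt((-15*sqrt(2)/2)^2 + (-15*sqrt(2)/2)^2) = sqrt(225/2 + 225/2) = sqrt(225) = 15
θ = arctan(b/a) = arctan(-10.6066/-10.6066) (quadrant-adjusted) = 225°
z = 15(cos 225° + i sin 225°)


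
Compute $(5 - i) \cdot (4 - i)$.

(a1*a2 - b1*b2) + (a1*b2 + b1*a2)i
= (20 - 1) + (-5 + (-4))i
= 19 - 9i


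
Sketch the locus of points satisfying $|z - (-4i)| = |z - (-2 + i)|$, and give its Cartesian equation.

|z - z1| = |z - z2| means z is equidistant from z1 and z2,
i.e. the perpendicular bisector of the segment from (0, -4) to (-2, 1) (midpoint (-1, -3/2)).
With z = x + yi, square both sides:
(x - 0)^2 + (y - (-4))^2 = (x - (-2))^2 + (y - 1)^2
The x^2 and y^2 terms cancel: -4x + 10y = 5 - 16 = -11
Simplify: 4x - 10y = 11
Locus: Perpendicular bisector of the segment from (0, -4) to (-2, 1): the line 4x - 10y = 11


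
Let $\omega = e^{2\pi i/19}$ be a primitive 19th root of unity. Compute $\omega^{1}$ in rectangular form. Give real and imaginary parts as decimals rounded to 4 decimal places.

ω^1 = e^(2πi·1/19) = e^(i·2π/19)
= cos(2π/19) + i sin(2π/19)
= 0.9458 + 0.3247i


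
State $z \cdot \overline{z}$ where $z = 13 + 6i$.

z * conjugate(z) = |z|^2 = a^2 + b^2
= 13^2 + 6^2 = 205


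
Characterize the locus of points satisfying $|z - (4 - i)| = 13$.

|z - z0| = r describes a circle centered at z0 with radius r
Here z0 = 4 - i and r = 13
Locus: Circle centered at (4, -1) with radius 13


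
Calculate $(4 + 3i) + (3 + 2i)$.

(4 + 3) + (3 + 2)i = 7 + 5i


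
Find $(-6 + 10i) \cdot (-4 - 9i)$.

(a1*a2 - b1*b2) + (a1*b2 + b1*a2)i
= (24 - (-90)) + (54 + (-40))i
= 114 + 14i


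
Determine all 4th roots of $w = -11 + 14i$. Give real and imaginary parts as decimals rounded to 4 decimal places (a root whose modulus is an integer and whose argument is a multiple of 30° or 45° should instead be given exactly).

|w| = sqrt(317) ≈ 17.804494, arg(w) ≈ 128.157227°
Root modulus = sqrt(317)^(1/4) ≈ 2.054151
Root arguments: θ_k = (arg(w) + 360°k)/4 for k = 0, 1, ..., 3
Compute each root as (root modulus)(cos θ_k + i sin θ_k) using full-precision intermediates, then round to 4 decimal places.
Roots: 1.7413 + 1.0897i, -1.0897 + 1.7413i, -1.7413 - 1.0897i, 1.0897 - 1.7413i


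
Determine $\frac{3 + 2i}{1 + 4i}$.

Multiply numerator and denominator by conjugate (1 - 4i):
= (3 + 2i)(1 - 4i) / (1^2 + 4^2)
= (11 - 10i) / 17
= 11/17 - (10/17)i


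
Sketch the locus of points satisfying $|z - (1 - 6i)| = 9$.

|z - z0| = r describes a circle centered at z0 with radius r
Here z0 = 1 - 6i and r = 9
Locus: Circle centered at (1, -6) with radius 9


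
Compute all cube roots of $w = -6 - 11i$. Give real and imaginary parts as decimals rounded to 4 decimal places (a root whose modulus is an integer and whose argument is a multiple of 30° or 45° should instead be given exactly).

|w| = sqrt(157) ≈ 12.529964, arg(w) ≈ 241.389540°
Root modulus = sqrt(157)^(1/3) ≈ 2.322647
Root arguments: θ_k = (arg(w) + 360°k)/3 for k = 0, 1, ..., 2
Compute each root as (root modulus)(cos θ_k + i sin θ_k) using full-precision intermediates, then round to 4 decimal places.
Roots: 0.3848 + 2.2905i, -2.1761 - 0.8120i, 1.7913 - 1.4785i


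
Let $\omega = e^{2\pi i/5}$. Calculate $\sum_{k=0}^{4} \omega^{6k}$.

Let ζ = ω^6 = e^(2πi·6/5). Since 5 ∤ 6, ζ ≠ 1.
Sum = Σ_{k=0}^{4} ζ^k = (ζ^5 - 1)/(ζ - 1) = (ω^{6·5} - 1)/(ζ - 1) = (1 - 1)/(ζ - 1) = 0


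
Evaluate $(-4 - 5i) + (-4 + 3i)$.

(-4 + (-4)) + (-5 + 3)i = -8 - 2i


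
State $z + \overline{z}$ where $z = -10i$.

z + conjugate(z) = (a + bi) + (a - bi) = 2a
= 2 * 0 = 0


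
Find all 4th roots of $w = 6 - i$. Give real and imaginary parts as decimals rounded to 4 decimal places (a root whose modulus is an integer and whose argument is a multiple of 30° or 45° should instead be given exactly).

|w| = sqrt(37) ≈ 6.082763, arg(w) ≈ 350.537678°
Root modulus = sqrt(37)^(1/4) ≈ 1.570454
Root arguments: θ_k = (arg(w) + 360°k)/4 for k = 0, 1, ..., 3
Compute each root as (root modulus)(cos θ_k + i sin θ_k) using full-precision intermediates, then round to 4 decimal places.
Roots: 0.0648 + 1.5691i, -1.5691 + 0.0648i, -0.0648 - 1.5691i, 1.5691 - 0.0648i


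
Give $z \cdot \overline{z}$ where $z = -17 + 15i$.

z * conjugate(z) = |z|^2 = a^2 + b^2
= (-17)^2 + 15^2 = 514


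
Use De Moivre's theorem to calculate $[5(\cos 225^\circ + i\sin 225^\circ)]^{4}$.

By De Moivre: z^n = r^n(cos(nθ) + i sin(nθ))
= 5^4(cos(4*225°) + i sin(4*225°))
= 625(cos 180° + i sin 180°)
= -625


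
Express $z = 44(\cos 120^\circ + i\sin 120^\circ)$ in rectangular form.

a = r cos θ = 44 * -1/2 = -22
b = r sin θ = 44 * sqrt(3)/2 = 22*sqrt(3)
z = -22 + 22*sqrt(3)i


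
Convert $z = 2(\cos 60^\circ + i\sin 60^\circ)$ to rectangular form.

a = r cos θ = 2 * 1/2 = 1
b = r sin θ = 2 * sqrt(3)/2 = sqrt(3)
z = 1 + sqrt(3)i


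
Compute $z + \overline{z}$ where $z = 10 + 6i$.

z + conjugate(z) = (a + bi) + (a - bi) = 2a
= 2 * 10 = 20


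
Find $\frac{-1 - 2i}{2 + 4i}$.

Multiply numerator and denominator by conjugate (2 - 4i):
= (-1 - 2i)(2 - 4i) / (2^2 + 4^2)
= (-10) / 20
Divide through by 10: (-1) / 2
= -1/2


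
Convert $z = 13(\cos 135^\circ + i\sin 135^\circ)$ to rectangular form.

a = r cos θ = 13 * -sqrt(2)/2 = -13*sqrt(2)/2
b = r sin θ = 13 * sqrt(2)/2 = 13*sqrt(2)/2
z = -13*sqrt(2)/2 + (13*sqrt(2)/2)i


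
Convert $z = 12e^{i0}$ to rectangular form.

a = r cos θ = 12 * 1 = 12
b = r sin θ = 12 * 0 = 0
z = 12


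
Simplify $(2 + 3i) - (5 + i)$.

(2 - 5) + (3 - 1)i = -3 + 2i


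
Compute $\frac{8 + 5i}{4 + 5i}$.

Multiply numerator and denominator by conjugate (4 - 5i):
= (8 + 5i)(4 - 5i) / (4^2 + 5^2)
= (57 - 20i) / 41
= 57/41 - (20/41)i


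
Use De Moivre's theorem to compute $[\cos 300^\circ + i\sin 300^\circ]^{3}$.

By De Moivre: z^n = r^n(cos(nθ) + i sin(nθ))
= 1^3(cos(3*300°) + i sin(3*300°))
= 1(cos 180° + i sin 180°)
= -1


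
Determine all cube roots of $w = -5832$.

|w| = 5832, arg(w) = 180°
Root modulus = 5832^(1/3) = 18
Root arguments: θ_k = (180° + 360°k)/3 for k = 0, 1, ..., 2
Roots: 9 + 9*sqrt(3)i, -18, 9 - 9*sqrt(3)i


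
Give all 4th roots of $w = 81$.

|w| = 81, arg(w) = 0°
Root modulus = 81^(1/4) = 3
Root arguments: θ_k = (0° + 360°k)/4 for k = 0, 1, ..., 3
Roots: 3, 3i, -3, -3i


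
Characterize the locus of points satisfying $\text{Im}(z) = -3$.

Im(z) = y where z = x + yi; the equation y = -3 is satisfied by all points with that y-coordinate
Locus: Horizontal line y = -3


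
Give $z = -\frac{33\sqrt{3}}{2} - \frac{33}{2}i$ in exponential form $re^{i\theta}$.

r = |z| = sqrt((-33*sqrt(3)/2)^2 + (-33/2)^2) = sqrt(3267/4 + 1089/4) = sqrt(1089) = 33
θ = arctan(b/a) = arctan(-16.5/-28.5788) (quadrant-adjusted) = -150° = -5π/6
z = 33e^(-i*5π/6)


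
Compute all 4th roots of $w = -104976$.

|w| = 104976, arg(w) = 180°
Root modulus = 104976^(1/4) = 18
Root arguments: θ_k = (180° + 360°k)/4 for k = 0, 1, ..., 3
Roots: 9*sqrt(2) + 9*sqrt(2)i, -9*sqrt(2) + 9*sqrt(2)i, -9*sqrt(2) - 9*sqrt(2)i, 9*sqrt(2) - 9*sqrt(2)i


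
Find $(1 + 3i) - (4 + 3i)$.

(1 - 4) + (3 - 3)i = -3


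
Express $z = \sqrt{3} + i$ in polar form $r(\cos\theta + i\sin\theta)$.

r = |z| = sqrt(a^2 + b^2) = sqrt((sqrt(3))^2 + (1)^2) = sqrt(3 + 1) = sqrt(4) = 2
θ = arctan(b/a) = arctan(1/1.7321) (quadrant-adjusted) = 30°
z = 2(cos 30° + i sin 30°)


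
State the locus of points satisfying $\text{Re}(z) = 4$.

Re(z) = x where z = x + yi; the equation x = 4 is satisfied by all points with that x-coordinate
Locus: Vertical line x = 4


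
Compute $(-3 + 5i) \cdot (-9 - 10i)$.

(a1*a2 - b1*b2) + (a1*b2 + b1*a2)i
= (27 - (-50)) + (30 + (-45))i
= 77 - 15i


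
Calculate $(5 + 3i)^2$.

(a + bi)^2 = a^2 - b^2 + 2abi
= 5^2 - 3^2 + 2*5*3i
= 16 + 30i


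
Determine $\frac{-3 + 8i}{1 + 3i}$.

Multiply numerator and denominator by conjugate (1 - 3i):
= (-3 + 8i)(1 - 3i) / (1^2 + 3^2)
= (21 + 17i) / 10
= 21/10 + (17/10)i


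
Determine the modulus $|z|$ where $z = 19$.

|z| = sqrt(a^2 + b^2) = sqrt(19^2 + 0^2) = sqrt(361) = 19


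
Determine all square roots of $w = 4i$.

|w| = 4, arg(w) = 90°
Root modulus = 4^(1/2) = 2
Root arguments: θ_k = (90° + 360°k)/2 for k = 0, 1, ..., 1
Roots: sqrt(2) + sqrt(2)i, -sqrt(2) - sqrt(2)i


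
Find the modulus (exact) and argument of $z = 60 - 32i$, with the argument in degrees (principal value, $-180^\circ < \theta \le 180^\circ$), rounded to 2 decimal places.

|z| = sqrt(60^2 + (-32)^2) = 68
arg(z) = arctan(b/a) = arctan(-32/60) (quadrant-adjusted) = -28.07°


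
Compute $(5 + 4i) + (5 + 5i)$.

(5 + 5) + (4 + 5)i = 10 + 9i


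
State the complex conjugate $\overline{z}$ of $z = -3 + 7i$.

If z = a + bi, then conjugate(z) = a - bi
conjugate(-3 + 7i) = -3 - 7i


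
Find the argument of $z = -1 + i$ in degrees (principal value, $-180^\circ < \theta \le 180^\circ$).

θ = arctan(b/a) = arctan(1/-1) (quadrant-adjusted) = 135°


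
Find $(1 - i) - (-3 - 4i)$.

(1 - (-3)) + (-1 - (-4))i = 4 + 3i


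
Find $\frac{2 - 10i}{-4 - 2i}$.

Multiply numerator and denominator by conjugate (-4 + 2i):
= (2 - 10i)(-4 + 2i) / ((-4)^2 + (-2)^2)
= (12 + 44i) / 20
Divide through by 4: (3 + 11i) / 5
= 3/5 + (11/5)i


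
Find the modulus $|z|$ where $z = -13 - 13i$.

|z| = sqrt(a^2 + b^2) = sqrt((-13)^2 + (-13)^2) = sqrt(338) = sqrt(338)


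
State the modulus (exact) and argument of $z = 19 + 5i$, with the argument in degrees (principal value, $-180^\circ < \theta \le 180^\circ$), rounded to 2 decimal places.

|z| = sqrt(19^2 + 5^2) = sqrt(386)
arg(z) = arctan(b/a) = arctan(5/19) (quadrant-adjusted) = 14.74°


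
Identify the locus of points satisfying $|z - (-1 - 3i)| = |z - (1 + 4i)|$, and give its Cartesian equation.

|z - z1| = |z - z2| means z is equidistant from z1 and z2,
i.e. the perpendicular bisector of the segment from (-1, -3) to (1, 4) (midpoint (0, 1/2)).
With z = x + yi, square both sides:
(x - (-1))^2 + (y - (-3))^2 = (x - 1)^2 + (y - 4)^2
The x^2 and y^2 terms cancel: 4x + 14y = 17 - 10 = 7
Simplify: 4x + 14y = 7
Locus: Perpendicular bisector of the segment from (-1, -3) to (1, 4): the line 4x + 14y = 7


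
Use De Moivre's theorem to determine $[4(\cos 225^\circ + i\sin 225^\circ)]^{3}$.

By De Moivre: z^n = r^n(cos(nθ) + i sin(nθ))
= 4^3(cos(3*225°) + i sin(3*225°))
= 64(cos 315° + i sin 315°)
= 32*sqrt(2) - 32*sqrt(2)i


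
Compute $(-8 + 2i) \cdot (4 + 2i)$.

(a1*a2 - b1*b2) + (a1*b2 + b1*a2)i
= (-32 - 4) + (-16 + 8)i
= -36 - 8i


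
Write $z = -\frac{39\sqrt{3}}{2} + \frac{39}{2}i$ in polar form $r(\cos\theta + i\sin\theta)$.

r = |z| = sqrt(a^2 + b^2) = sqrt((-39*sqrt(3)/2)^2 + (39/2)^2) = sqrt(4563/4 + 1521/4) = sqrt(1521) = 39
θ = arctan(b/a) = arctan(19.5/-33.775) (quadrant-adjusted) = 150°
z = 39(cos 150° + i sin 150°)


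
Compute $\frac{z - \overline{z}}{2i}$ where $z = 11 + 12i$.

z - conjugate(z) = 2bi
(z - conjugate(z))/(2i) = 2bi/(2i) = b = 12


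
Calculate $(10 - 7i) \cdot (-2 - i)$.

(a1*a2 - b1*b2) + (a1*b2 + b1*a2)i
= (-20 - 7) + (-10 + 14)i
= -27 + 4i


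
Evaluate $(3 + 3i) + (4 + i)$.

(3 + 4) + (3 + 1)i = 7 + 4i


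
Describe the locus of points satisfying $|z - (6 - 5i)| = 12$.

|z - z0| = r describes a circle centered at z0 with radius r
Here z0 = 6 - 5i and r = 12
Locus: Circle centered at (6, -5) with radius 12


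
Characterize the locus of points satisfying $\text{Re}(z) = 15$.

Re(z) = x where z = x + yi; the equation x = 15 is satisfied by all points with that x-coordinate
Locus: Vertical line x = 15


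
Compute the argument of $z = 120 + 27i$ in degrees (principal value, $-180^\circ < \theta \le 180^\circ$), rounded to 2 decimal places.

θ = arctan(b/a) = arctan(27/120) (quadrant-adjusted) = 12.68°


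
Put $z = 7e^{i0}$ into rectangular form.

a = r cos θ = 7 * 1 = 7
b = r sin θ = 7 * 0 = 0
z = 7


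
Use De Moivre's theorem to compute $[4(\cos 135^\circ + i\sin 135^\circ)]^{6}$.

By De Moivre: z^n = r^n(cos(nθ) + i sin(nθ))
= 4^6(cos(6*135°) + i sin(6*135°))
= 4096(cos 90° + i sin 90°)
= 4096i


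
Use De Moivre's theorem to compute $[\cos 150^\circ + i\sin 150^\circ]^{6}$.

By De Moivre: z^n = r^n(cos(nθ) + i sin(nθ))
= 1^6(cos(6*150°) + i sin(6*150°))
= 1(cos 180° + i sin 180°)
= -1


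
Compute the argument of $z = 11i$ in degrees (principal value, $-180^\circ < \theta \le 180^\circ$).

a = 0 and b > 0, so z lies on the positive imaginary axis: θ = 90°


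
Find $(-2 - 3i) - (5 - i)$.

(-2 - 5) + (-3 - (-1))i = -7 - 2i


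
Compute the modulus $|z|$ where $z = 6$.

|z| = sqrt(a^2 + b^2) = sqrt(6^2 + 0^2) = sqrt(36) = 6


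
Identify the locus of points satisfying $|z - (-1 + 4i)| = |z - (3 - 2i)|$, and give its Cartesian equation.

|z - z1| = |z - z2| means z is equidistant from z1 and z2,
i.e. the perpendicular bisector of the segment from (-1, 4) to (3, -2) (midpoint (1, 1)).
With z = x + yi, square both sides:
(x - (-1))^2 + (y - 4)^2 = (x - 3)^2 + (y - (-2))^2
The x^2 and y^2 terms cancel: 8x + (-12)y = 13 - 17 = -4
Simplify: 2x - 3y = -1
Locus: Perpendicular bisector of the segment from (-1, 4) to (3, -2): the line 2x - 3y = -1


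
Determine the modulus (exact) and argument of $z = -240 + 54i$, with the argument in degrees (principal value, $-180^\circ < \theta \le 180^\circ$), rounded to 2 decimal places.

|z| = sqrt((-240)^2 + 54^2) = 246
arg(z) = arctan(b/a) = arctan(54/-240) (quadrant-adjusted) = 167.32°


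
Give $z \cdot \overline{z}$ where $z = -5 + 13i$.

z * conjugate(z) = |z|^2 = a^2 + b^2
= (-5)^2 + 13^2 = 194


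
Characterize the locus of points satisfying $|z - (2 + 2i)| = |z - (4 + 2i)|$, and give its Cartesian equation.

|z - z1| = |z - z2| means z is equidistant from z1 and z2,
i.e. the perpendicular bisector of the segment from (2, 2) to (4, 2) (midpoint (3, 2)).
With z = x + yi, square both sides:
(x - 2)^2 + (y - 2)^2 = (x - 4)^2 + (y - 2)^2
The x^2 and y^2 terms cancel: 4x + 0y = 20 - 8 = 12
Simplify: x = 3
Locus: Perpendicular bisector of the segment from (2, 2) to (4, 2): the line x = 3


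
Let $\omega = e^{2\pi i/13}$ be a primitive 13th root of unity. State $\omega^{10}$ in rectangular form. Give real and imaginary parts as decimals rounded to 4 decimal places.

ω^10 = e^(2πi·10/13) = e^(i·20π/13)
= cos(20π/13) + i sin(20π/13)
= 0.1205 - 0.9927i


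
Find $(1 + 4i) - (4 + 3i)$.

(1 - 4) + (4 - 3)i = -3 + i


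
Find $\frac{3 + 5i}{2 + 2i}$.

Multiply numerator and denominator by conjugate (2 - 2i):
= (3 + 5i)(2 - 2i) / (2^2 + 2^2)
= (16 + 4i) / 8
Divide through by 4: (4 + i) / 2
= 2 + (1/2)i


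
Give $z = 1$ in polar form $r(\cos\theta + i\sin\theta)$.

r = |z| = sqrt(a^2 + b^2) = sqrt((1)^2 + (0)^2) = sqrt(1 + 0) = sqrt(1) = 1
b = 0 and a > 0, so z lies on the positive real axis: θ = 0°
z = 1(cos 0° + i sin 0°)


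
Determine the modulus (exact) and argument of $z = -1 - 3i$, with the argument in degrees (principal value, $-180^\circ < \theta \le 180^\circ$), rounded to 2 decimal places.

|z| = sqrt((-1)^2 + (-3)^2) = sqrt(10)
arg(z) = arctan(b/a) = arctan(-3/-1) (quadrant-adjusted) = -108.43°


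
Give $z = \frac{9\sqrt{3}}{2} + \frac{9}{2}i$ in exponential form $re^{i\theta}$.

r = |z| = sqrt((9*sqrt(3)/2)^2 + (9/2)^2) = sqrt(243/4 + 81/4) = sqrt(81) = 9
θ = arctan(b/a) = arctan(4.5/7.7942) (quadrant-adjusted) = 30° = π/6
z = 9e^(i*π/6)


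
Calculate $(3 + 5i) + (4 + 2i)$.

(3 + 4) + (5 + 2)i = 7 + 7i


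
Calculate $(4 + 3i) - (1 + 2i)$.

(4 - 1) + (3 - 2)i = 3 + i


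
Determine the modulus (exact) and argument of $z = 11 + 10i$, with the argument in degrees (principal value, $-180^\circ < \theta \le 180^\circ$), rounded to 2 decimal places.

|z| = sqrt(11^2 + 10^2) = sqrt(221)
arg(z) = arctan(b/a) = arctan(10/11) (quadrant-adjusted) = 42.27°


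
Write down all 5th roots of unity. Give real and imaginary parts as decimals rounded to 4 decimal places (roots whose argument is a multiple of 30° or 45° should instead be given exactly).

ω_k = e^(2πik/5) = cos(2πk/5) + i sin(2πk/5) for k = 0, 1, ..., 4
Roots: 1, 0.3090 + 0.9511i, -0.8090 + 0.5878i, -0.8090 - 0.5878i, 0.3090 - 0.9511i


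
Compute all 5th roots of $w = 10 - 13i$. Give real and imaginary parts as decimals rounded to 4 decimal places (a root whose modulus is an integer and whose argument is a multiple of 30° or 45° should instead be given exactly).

|w| = sqrt(269) ≈ 16.401219, arg(w) ≈ 307.568592°
Root modulus = sqrt(269)^(1/5) ≈ 1.749747
Root arguments: θ_k = (arg(w) + 360°k)/5 for k = 0, 1, ..., 4
Compute each root as (root modulus)(cos θ_k + i sin θ_k) using full-precision intermediates, then round to 4 decimal places.
Roots: 0.8345 + 1.5379i, -1.2048 + 1.2689i, -1.5791 - 0.7537i, 0.2288 - 1.7347i, 1.7205 - 0.3185i


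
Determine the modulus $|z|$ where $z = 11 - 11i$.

|z| = sqrt(a^2 + b^2) = sqrt(11^2 + (-11)^2) = sqrt(242) = sqrt(242)


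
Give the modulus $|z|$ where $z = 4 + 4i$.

|z| = sqrt(a^2 + b^2) = sqrt(4^2 + 4^2) = sqrt(32) = sqrt(32)


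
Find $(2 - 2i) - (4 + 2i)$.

(2 - 4) + (-2 - 2)i = -2 - 4i


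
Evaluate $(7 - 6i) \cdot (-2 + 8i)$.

(a1*a2 - b1*b2) + (a1*b2 + b1*a2)i
= (-14 - (-48)) + (56 + 12)i
= 34 + 68i


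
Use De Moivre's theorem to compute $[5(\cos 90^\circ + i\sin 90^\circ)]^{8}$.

By De Moivre: z^n = r^n(cos(nθ) + i sin(nθ))
= 5^8(cos(8*90°) + i sin(8*90°))
= 390625(cos 0° + i sin 0°)
= 390625


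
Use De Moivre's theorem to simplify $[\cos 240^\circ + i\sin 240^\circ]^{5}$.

By De Moivre: z^n = r^n(cos(nθ) + i sin(nθ))
= 1^5(cos(5*240°) + i sin(5*240°))
= 1(cos 120° + i sin 120°)
= -1/2 + (sqrt(3)/2)i


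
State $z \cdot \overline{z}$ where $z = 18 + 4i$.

z * conjugate(z) = |z|^2 = a^2 + b^2
= 18^2 + 4^2 = 340


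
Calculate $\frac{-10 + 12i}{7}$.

Divisor is real, so divide each part by 7:
= -10/7 + (12/7)i


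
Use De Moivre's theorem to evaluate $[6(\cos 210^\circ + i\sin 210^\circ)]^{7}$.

By De Moivre: z^n = r^n(cos(nθ) + i sin(nθ))
= 6^7(cos(7*210°) + i sin(7*210°))
= 279936(cos 30° + i sin 30°)
= 139968*sqrt(3) + 139968i


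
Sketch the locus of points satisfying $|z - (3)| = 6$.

|z - z0| = r describes a circle centered at z0 with radius r
Here z0 = 3 and r = 6
Locus: Circle centered at (3, 0) with radius 6


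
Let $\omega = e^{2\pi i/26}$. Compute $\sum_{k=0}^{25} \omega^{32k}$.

Let ζ = ω^32 = e^(2πi·32/26). Since 26 ∤ 32, ζ ≠ 1.
Sum = Σ_{k=0}^{25} ζ^k = (ζ^26 - 1)/(ζ - 1) = (ω^{32·26} - 1)/(ζ - 1) = (1 - 1)/(ζ - 1) = 0


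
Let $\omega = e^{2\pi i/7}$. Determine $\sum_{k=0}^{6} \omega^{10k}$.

Let ζ = ω^10 = e^(2πi·10/7). Since 7 ∤ 10, ζ ≠ 1.
Sum = Σ_{k=0}^{6} ζ^k = (ζ^7 - 1)/(ζ - 1) = (ω^{10·7} - 1)/(ζ - 1) = (1 - 1)/(ζ - 1) = 0


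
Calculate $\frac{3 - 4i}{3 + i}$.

Multiply numerator and denominator by conjugate (3 - i):
= (3 - 4i)(3 - i) / (3^2 + 1^2)
= (5 - 15i) / 10
Divide through by 5: (1 - 3i) / 2
= 1/2 - (3/2)i


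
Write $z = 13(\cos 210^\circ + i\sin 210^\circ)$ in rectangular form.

a = r cos θ = 13 * -sqrt(3)/2 = -13*sqrt(3)/2
b = r sin θ = 13 * -1/2 = -13/2
z = -13*sqrt(3)/2 - (13/2)i


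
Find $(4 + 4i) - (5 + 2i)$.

(4 - 5) + (4 - 2)i = -1 + 2i


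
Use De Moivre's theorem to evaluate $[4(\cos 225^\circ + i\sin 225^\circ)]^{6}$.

By De Moivre: z^n = r^n(cos(nθ) + i sin(nθ))
= 4^6(cos(6*225°) + i sin(6*225°))
= 4096(cos 270° + i sin 270°)
= -4096i


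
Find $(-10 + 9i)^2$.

(a + bi)^2 = a^2 - b^2 + 2abi
= (-10)^2 - 9^2 + 2*(-10)*9i
= 19 - 180i


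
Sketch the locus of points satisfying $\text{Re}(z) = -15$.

Re(z) = x where z = x + yi; the equation x = -15 is satisfied by all points with that x-coordinate
Locus: Vertical line x = -15


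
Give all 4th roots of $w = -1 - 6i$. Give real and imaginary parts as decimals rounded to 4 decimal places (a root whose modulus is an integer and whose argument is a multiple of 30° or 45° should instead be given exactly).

|w| = sqrt(37) ≈ 6.082763, arg(w) ≈ 260.537678°
Root modulus = sqrt(37)^(1/4) ≈ 1.570454
Root arguments: θ_k = (arg(w) + 360°k)/4 for k = 0, 1, ..., 3
Compute each root as (root modulus)(cos θ_k + i sin θ_k) using full-precision intermediates, then round to 4 decimal places.
Roots: 0.6604 + 1.4249i, -1.4249 + 0.6604i, -0.6604 - 1.4249i, 1.4249 - 0.6604i


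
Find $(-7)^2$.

(a + bi)^2 = a^2 - b^2 + 2abi
= (-7)^2 - 0^2 + 2*(-7)*0i
= 49


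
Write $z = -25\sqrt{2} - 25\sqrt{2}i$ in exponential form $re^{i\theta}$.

r = |z| = sqrt((-25*sqrt(2))^2 + (-25*sqrt(2))^2) = sqrt(1250 + 1250) = sqrt(2500) = 50
θ = arctan(b/a) = arctan(-35.3553/-35.3553) (quadrant-adjusted) = 225° = 5π/4
z = 50e^(i*5π/4)


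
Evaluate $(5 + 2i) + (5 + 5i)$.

(5 + 5) + (2 + 5)i = 10 + 7i


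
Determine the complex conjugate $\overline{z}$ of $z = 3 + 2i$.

If z = a + bi, then conjugate(z) = a - bi
conjugate(3 + 2i) = 3 - 2i


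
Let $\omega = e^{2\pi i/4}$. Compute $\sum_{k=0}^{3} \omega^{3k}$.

Let ζ = ω^3 = e^(2πi·3/4). Since 4 ∤ 3, ζ ≠ 1.
Sum = Σ_{k=0}^{3} ζ^k = (ζ^4 - 1)/(ζ - 1) = (ω^{3·4} - 1)/(ζ - 1) = (1 - 1)/(ζ - 1) = 0


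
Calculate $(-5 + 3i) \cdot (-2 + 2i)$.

(a1*a2 - b1*b2) + (a1*b2 + b1*a2)i
= (10 - 6) + (-10 + (-6))i
= 4 - 16i


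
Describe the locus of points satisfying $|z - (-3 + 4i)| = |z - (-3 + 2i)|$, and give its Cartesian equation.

|z - z1| = |z - z2| means z is equidistant from z1 and z2,
i.e. the perpendicular bisector of the segment from (-3, 4) to (-3, 2) (midpoint (-3, 3)).
With z = x + yi, square both sides:
(x - (-3))^2 + (y - 4)^2 = (x - (-3))^2 + (y - 2)^2
The x^2 and y^2 terms cancel: 0x + (-4)y = 13 - 25 = -12
Simplify: y = 3
Locus: Perpendicular bisector of the segment from (-3, 4) to (-3, 2): the line y = 3


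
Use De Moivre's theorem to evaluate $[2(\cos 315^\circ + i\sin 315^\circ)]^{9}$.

By De Moivre: z^n = r^n(cos(nθ) + i sin(nθ))
= 2^9(cos(9*315°) + i sin(9*315°))
= 512(cos 315° + i sin 315°)
= 256*sqrt(2) - 256*sqrt(2)i


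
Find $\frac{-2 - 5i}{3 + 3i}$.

Multiply numerator and denominator by conjugate (3 - 3i):
= (-2 - 5i)(3 - 3i) / (3^2 + 3^2)
= (-21 - 9i) / 18
Divide through by 3: (-7 - 3i) / 6
= -7/6 - (1/2)i


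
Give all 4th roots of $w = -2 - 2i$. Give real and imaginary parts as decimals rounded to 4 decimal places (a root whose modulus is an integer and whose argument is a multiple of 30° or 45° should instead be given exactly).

|w| = sqrt(8) ≈ 2.828427, arg(w) = 225°
Root modulus = sqrt(8)^(1/4) ≈ 1.296840
Root arguments: θ_k = (225° + 360°k)/4 for k = 0, 1, ..., 3
Compute each root as (root modulus)(cos θ_k + i sin θ_k) using full-precision intermediates, then round to 4 decimal places.
Roots: 0.7205 + 1.0783i, -1.0783 + 0.7205i, -0.7205 - 1.0783i, 1.0783 - 0.7205i


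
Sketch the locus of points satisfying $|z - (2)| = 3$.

|z - z0| = r describes a circle centered at z0 with radius r
Here z0 = 2 and r = 3
Locus: Circle centered at (2, 0) with radius 3


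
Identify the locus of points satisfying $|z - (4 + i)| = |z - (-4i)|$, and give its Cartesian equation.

|z - z1| = |z - z2| means z is equidistant from z1 and z2,
i.e. the perpendicular bisector of the segment from (4, 1) to (0, -4) (midpoint (2, -3/2)).
With z = x + yi, square both sides:
(x - 4)^2 + (y - 1)^2 = (x - 0)^2 + (y - (-4))^2
The x^2 and y^2 terms cancel: -8x + (-10)y = 16 - 17 = -1
Simplify: 8x + 10y = 1
Locus: Perpendicular bisector of the segment from (4, 1) to (0, -4): the line 8x + 10y = 1


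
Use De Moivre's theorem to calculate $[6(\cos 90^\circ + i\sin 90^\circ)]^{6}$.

By De Moivre: z^n = r^n(cos(nθ) + i sin(nθ))
= 6^6(cos(6*90°) + i sin(6*90°))
= 46656(cos 180° + i sin 180°)
= -46656


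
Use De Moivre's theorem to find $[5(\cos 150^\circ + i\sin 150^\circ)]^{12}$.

By De Moivre: z^n = r^n(cos(nθ) + i sin(nθ))
= 5^12(cos(12*150°) + i sin(12*150°))
= 244140625(cos 0° + i sin 0°)
= 244140625


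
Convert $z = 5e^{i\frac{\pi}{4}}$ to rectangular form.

a = r cos θ = 5 * sqrt(2)/2 = 5*sqrt(2)/2
b = r sin θ = 5 * sqrt(2)/2 = 5*sqrt(2)/2
z = 5*sqrt(2)/2 + (5*sqrt(2)/2)i


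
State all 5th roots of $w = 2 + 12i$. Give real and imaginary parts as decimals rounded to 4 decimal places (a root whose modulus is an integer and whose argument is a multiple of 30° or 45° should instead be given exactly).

|w| = sqrt(148) ≈ 12.165525, arg(w) ≈ 80.537678°
Root modulus = sqrt(148)^(1/5) ≈ 1.648262
Root arguments: θ_k = (arg(w) + 360°k)/5 for k = 0, 1, ..., 4
Compute each root as (root modulus)(cos θ_k + i sin θ_k) using full-precision intermediates, then round to 4 decimal places.
Roots: 1.5836 + 0.4573i, 0.0544 + 1.6474i, -1.5499 + 0.5608i, -1.0123 - 1.3008i, 0.9243 - 1.3647i


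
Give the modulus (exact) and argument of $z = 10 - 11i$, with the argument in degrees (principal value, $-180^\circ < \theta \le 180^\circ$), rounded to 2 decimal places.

|z| = sqrt(10^2 + (-11)^2) = sqrt(221)
arg(z) = arctan(b/a) = arctan(-11/10) (quadrant-adjusted) = -47.73°


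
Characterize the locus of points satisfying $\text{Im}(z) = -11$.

Im(z) = y where z = x + yi; the equation y = -11 is satisfied by all points with that y-coordinate
Locus: Horizontal line y = -11


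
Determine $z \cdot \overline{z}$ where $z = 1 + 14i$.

z * conjugate(z) = |z|^2 = a^2 + b^2
= 1^2 + 14^2 = 197


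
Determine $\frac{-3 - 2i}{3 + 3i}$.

Multiply numerator and denominator by conjugate (3 - 3i):
= (-3 - 2i)(3 - 3i) / (3^2 + 3^2)
= (-15 + 3i) / 18
Divide through by 3: (-5 + i) / 6
= -5/6 + (1/6)i


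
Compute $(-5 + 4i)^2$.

(a + bi)^2 = a^2 - b^2 + 2abi
= (-5)^2 - 4^2 + 2*(-5)*4i
= 9 - 40i


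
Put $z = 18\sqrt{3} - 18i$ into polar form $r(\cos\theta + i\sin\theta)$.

r = |z| = sqrt(a^2 + b^2) = sqrt((18*sqrt(3))^2 + (-18)^2) = sqrt(972 + 324) = sqrt(1296) = 36
θ = arctan(b/a) = arctan(-18/31.1769) (quadrant-adjusted) = 330°
z = 36(cos 330° + i sin 330°)


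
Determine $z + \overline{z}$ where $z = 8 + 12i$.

z + conjugate(z) = (a + bi) + (a - bi) = 2a
= 2 * 8 = 16


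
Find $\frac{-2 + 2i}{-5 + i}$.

Multiply numerator and denominator by conjugate (-5 - i):
= (-2 + 2i)(-5 - i) / ((-5)^2 + 1^2)
= (12 - 8i) / 26
Divide through by 2: (6 - 4i) / 13
= 6/13 - (4/13)i


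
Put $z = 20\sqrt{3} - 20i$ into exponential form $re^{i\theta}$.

r = |z| = sqrt((20*sqrt(3))^2 + (-20)^2) = sqrt(1200 + 400) = sqrt(1600) = 40
θ = arctan(b/a) = arctan(-20/34.641) (quadrant-adjusted) = -30° = -π/6
z = 40e^(-i*π/6)


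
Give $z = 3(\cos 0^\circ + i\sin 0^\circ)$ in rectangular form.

a = r cos θ = 3 * 1 = 3
b = r sin θ = 3 * 0 = 0
z = 3


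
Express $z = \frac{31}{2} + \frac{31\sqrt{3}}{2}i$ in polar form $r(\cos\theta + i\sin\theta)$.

r = |z| = sqrt(a^2 + b^2) = sqrt((31/2)^2 + (31*sqrt(3)/2)^2) = sqrt(961/4 + 2883/4) = sqrt(961) = 31
θ = arctan(b/a) = arctan(26.8468/15.5) (quadrant-adjusted) = 60°
z = 31(cos 60° + i sin 60°)


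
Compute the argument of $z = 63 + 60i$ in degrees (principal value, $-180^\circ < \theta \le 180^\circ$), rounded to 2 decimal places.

θ = arctan(b/a) = arctan(60/63) (quadrant-adjusted) = 43.60°
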